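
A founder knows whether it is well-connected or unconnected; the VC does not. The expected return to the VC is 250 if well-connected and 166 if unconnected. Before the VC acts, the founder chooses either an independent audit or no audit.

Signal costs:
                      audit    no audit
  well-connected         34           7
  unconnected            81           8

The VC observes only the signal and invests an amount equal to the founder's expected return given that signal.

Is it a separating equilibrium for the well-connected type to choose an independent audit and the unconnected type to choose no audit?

If types separate, audit earns payment 250 and no audit earns 166.
Well-connected: audit gives 250 − 34 = 216; no audit gives 166 − 7 = 159. No deviation. ✓
Unconnected: no audit gives 166 − 8 = 158; audit gives 250 − 81 = 169. Would deviate. ✗

No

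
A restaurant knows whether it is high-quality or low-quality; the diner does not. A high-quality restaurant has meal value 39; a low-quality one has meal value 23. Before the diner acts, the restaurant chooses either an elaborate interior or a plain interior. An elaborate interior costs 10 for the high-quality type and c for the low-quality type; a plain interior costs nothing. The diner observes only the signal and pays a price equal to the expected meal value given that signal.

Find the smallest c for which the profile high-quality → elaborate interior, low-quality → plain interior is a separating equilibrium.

Under separation: elaborate interior → high-quality (pays 39); plain interior → low-quality (pays 23).
High-quality: 39 − 10 = 29 ≥ 23 − 0 = 23. Holds regardless of c. ✓
Low-quality: 23 − 0 ≥ 39 − c, so c ≥ 39 − 23 = 16.

16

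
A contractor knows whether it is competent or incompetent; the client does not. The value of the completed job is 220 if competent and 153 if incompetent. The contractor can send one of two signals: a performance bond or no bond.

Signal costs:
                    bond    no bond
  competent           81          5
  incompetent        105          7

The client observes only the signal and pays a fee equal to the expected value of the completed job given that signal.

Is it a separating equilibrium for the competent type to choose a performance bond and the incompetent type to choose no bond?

No

If types separate, bond earns payment 220 and no bond earns 153.
Competent: bond gives 220 − 81 = 139; no bond gives 153 − 5 = 148. Would deviate. ✗
Incompetent: no bond gives 153 − 7 = 146; bond gives 220 − 105 = 115. No deviation. ✓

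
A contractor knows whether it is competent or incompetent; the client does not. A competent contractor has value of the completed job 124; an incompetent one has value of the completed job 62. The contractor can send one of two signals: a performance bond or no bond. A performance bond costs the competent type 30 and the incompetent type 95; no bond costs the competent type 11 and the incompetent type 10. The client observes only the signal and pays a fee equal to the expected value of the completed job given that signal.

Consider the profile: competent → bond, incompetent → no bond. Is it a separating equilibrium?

If types separate, bond earns payment 124 and no bond earns 62.
Competent: bond gives 124 − 30 = 94; no bond gives 62 − 11 = 51. No deviation. ✓
Incompetent: no bond gives 62 − 10 = 52; bond gives 124 − 95 = 29. No deviation. ✓
Both incentive constraints hold.

Yes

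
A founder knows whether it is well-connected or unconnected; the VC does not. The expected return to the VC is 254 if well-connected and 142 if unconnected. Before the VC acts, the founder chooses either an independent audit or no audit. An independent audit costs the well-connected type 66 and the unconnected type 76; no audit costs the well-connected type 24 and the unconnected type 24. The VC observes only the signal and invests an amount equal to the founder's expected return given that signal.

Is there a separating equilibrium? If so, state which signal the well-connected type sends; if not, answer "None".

None

Try well-connected → audit, unconnected → no audit:
  If types separate, audit earns payment 254 and no audit earns 142.
  Well-connected: audit gives 254 − 66 = 188; no audit gives 142 − 24 = 118. No deviation. ✓
  Unconnected: no audit gives 142 − 24 = 118; audit gives 254 − 76 = 178. Would deviate. ✗
Try well-connected → no audit, unconnected → audit:
  If types separate, no audit earns payment 254 and audit earns 142.
  Well-connected: no audit gives 254 − 24 = 230; audit gives 142 − 66 = 76. No deviation. ✓
  Unconnected: audit gives 142 − 76 = 66; no audit gives 254 − 24 = 230. Would deviate. ✗
Neither assignment is incentive-compatible.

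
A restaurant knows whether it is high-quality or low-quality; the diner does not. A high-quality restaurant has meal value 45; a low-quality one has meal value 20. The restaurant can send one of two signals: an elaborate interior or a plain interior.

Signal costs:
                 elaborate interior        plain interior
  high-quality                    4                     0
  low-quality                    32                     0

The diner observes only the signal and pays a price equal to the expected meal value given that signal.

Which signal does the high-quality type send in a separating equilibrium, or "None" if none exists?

Try high-quality → elaborate interior, low-quality → plain interior:
  If types separate, elaborate interior earns payment 45 and plain interior earns 20.
  High-quality: elaborate interior gives 45 − 4 = 41; plain interior gives 20 − 0 = 20. No deviation. ✓
  Low-quality: plain interior gives 20 − 0 = 20; elaborate interior gives 45 − 32 = 13. No deviation. ✓
Both hold — the high-quality type sends elaborate interior.

elaborate interior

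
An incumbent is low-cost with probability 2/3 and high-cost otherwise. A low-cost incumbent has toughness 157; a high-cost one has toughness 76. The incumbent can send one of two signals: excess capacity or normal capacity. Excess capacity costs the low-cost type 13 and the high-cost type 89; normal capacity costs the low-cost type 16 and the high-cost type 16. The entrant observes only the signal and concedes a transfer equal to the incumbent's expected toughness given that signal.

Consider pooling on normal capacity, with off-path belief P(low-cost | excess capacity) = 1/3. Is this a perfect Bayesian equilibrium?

Yes

On the equilibrium path (normal capacity) the entrant holds the prior 2/3 and pays 2/3·157 + 1/3·76 = 130. Off-path (excess capacity) belief 1/3 gives 1/3·157 + 2/3·76 = 103.
Low-cost: normal capacity gives 130 − 16 = 114; excess capacity gives 103 − 13 = 90. Stays. ✓
High-cost: normal capacity gives 130 − 16 = 114; excess capacity gives 103 − 89 = 14. Stays. ✓
Beliefs are Bayes-consistent on-path and both types best-respond.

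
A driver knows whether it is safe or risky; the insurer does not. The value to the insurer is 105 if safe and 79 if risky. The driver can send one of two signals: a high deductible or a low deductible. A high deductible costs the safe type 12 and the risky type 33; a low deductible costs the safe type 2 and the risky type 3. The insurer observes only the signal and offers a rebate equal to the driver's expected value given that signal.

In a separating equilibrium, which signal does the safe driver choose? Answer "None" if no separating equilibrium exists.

high deductible

Try safe → high deductible, risky → low deductible:
  Under separation the insurer infers type exactly: high deductible → safe (pays 105), low deductible → risky (pays 79).
  Safe: high deductible gives 105 − 12 = 93; low deductible gives 79 − 2 = 77. No deviation. ✓
  Risky: low deductible gives 79 − 3 = 76; high deductible gives 105 − 33 = 72. No deviation. ✓
Both hold — the safe type sends high deductible.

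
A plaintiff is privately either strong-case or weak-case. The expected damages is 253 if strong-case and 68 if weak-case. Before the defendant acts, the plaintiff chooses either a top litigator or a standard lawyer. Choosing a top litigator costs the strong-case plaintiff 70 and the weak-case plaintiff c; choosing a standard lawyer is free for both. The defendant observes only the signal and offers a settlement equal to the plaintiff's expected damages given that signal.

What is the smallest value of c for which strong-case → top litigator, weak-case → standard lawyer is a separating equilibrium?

185

Under separation: top litigator → strong-case (pays 253); standard lawyer → weak-case (pays 68).
Strong-case: 253 − 70 = 183 ≥ 68 − 0 = 68. Holds regardless of c. ✓
Weak-case: 68 − 0 ≥ 253 − c, so c ≥ 253 − 68 = 185.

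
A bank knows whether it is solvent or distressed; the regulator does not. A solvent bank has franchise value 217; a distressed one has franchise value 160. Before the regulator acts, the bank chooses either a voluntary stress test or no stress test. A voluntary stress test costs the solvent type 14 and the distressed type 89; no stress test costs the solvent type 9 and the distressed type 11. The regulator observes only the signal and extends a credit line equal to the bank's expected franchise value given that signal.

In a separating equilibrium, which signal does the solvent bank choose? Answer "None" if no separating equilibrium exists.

Try solvent → stress test, distressed → no stress test:
  If types separate, stress test earns payment 217 and no stress test earns 160.
  Solvent: stress test gives 217 − 14 = 203; no stress test gives 160 − 9 = 151. No deviation. ✓
  Distressed: no stress test gives 160 − 11 = 149; stress test gives 217 − 89 = 128. No deviation. ✓
Both hold — the solvent type sends stress test.

stress test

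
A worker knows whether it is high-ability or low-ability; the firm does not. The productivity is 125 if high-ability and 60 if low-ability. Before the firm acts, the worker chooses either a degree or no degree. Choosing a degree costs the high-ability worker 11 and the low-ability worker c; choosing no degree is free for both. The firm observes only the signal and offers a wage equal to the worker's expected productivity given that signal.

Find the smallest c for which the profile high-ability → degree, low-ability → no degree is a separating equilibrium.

Under separation: degree → high-ability (pays 125); no degree → low-ability (pays 60).
High-ability: 125 − 11 = 114 ≥ 60 − 0 = 60. Holds regardless of c. ✓
Low-ability: 60 − 0 ≥ 125 − c, so c ≥ 125 − 60 = 65.

65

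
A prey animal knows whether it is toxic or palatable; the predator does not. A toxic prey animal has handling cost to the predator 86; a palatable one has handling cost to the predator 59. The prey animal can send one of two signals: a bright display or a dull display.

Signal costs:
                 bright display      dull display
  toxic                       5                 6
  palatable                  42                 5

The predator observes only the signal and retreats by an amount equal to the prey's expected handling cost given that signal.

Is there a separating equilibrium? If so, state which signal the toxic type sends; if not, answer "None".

bright display

Try toxic → bright display, palatable → dull display:
  Under separation the predator infers type exactly: bright display → toxic (pays 86), dull display → palatable (pays 59).
  Toxic: bright display gives 86 − 5 = 81; dull display gives 59 − 6 = 53. No deviation. ✓
  Palatable: dull display gives 59 − 5 = 54; bright display gives 86 − 42 = 44. No deviation. ✓
Both hold — the toxic type sends bright display.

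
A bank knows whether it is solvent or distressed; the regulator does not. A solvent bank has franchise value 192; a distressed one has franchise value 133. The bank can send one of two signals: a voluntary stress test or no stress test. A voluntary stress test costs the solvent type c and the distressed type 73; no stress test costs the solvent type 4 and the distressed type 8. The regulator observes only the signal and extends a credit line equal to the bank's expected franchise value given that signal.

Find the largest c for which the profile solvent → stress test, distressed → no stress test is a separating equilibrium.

63

Under separation: stress test → solvent (pays 192); no stress test → distressed (pays 133).
Distressed: 133 − 8 = 125 ≥ 192 − 73 = 119. Holds regardless of c. ✓
Solvent: 192 − c ≥ 133 − 4, so c ≤ 192 − 129 = 63.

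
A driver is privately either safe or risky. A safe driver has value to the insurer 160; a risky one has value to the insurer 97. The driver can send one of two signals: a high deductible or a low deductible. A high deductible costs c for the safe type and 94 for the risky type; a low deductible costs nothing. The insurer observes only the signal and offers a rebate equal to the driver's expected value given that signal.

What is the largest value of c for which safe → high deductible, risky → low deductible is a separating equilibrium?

63

Under separation: high deductible → safe (pays 160); low deductible → risky (pays 97).
Risky: 97 − 0 = 97 ≥ 160 − 94 = 66. Holds regardless of c. ✓
Safe: 160 − c ≥ 97 − 0, so c ≤ 160 − 97 = 63.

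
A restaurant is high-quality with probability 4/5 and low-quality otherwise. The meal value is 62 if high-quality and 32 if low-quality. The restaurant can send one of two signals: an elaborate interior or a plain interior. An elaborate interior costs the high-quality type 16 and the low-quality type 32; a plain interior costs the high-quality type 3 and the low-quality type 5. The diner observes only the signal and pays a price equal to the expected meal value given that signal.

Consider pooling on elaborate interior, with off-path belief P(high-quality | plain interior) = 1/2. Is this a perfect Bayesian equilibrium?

On the equilibrium path (elaborate interior) the diner holds the prior 4/5 and pays 4/5·62 + 1/5·32 = 56. Off-path (plain interior) belief 1/2 gives 1/2·62 + 1/2·32 = 47.
High-quality: elaborate interior gives 56 − 16 = 40; plain interior gives 47 − 3 = 44. Deviates. ✗
Low-quality: elaborate interior gives 56 − 32 = 24; plain interior gives 47 − 5 = 42. Deviates. ✗

No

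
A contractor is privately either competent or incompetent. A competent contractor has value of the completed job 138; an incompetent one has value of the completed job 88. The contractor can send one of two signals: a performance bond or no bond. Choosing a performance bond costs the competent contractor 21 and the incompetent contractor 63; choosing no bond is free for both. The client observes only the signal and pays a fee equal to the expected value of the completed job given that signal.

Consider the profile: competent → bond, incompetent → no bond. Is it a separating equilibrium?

Yes

If types separate, bond earns payment 138 and no bond earns 88.
Competent: bond gives 138 − 21 = 117; no bond gives 88 − 0 = 88. No deviation. ✓
Incompetent: no bond gives 88 − 0 = 88; bond gives 138 − 63 = 75. No deviation. ✓
Neither type gains from mimicking the other.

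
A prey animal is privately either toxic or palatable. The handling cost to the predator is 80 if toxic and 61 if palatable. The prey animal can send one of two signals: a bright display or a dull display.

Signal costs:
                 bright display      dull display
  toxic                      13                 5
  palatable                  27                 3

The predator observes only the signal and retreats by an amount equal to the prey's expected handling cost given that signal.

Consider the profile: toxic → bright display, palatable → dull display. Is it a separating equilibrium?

If types separate, bright display earns payment 80 and dull display earns 61.
Toxic: bright display gives 80 − 13 = 67; dull display gives 61 − 5 = 56. No deviation. ✓
Palatable: dull display gives 61 − 3 = 58; bright display gives 80 − 27 = 53. No deviation. ✓
Neither type gains from mimicking the other.

Yes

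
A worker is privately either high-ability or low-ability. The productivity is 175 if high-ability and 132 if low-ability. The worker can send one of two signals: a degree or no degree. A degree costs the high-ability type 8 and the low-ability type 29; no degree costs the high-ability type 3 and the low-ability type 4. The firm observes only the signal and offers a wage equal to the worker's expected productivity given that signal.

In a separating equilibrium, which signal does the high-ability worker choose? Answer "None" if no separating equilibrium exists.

None

Try high-ability → degree, low-ability → no degree:
  If types separate, degree earns payment 175 and no degree earns 132.
  High-ability: degree gives 175 − 8 = 167; no degree gives 132 − 3 = 129. No deviation. ✓
  Low-ability: no degree gives 132 − 4 = 128; degree gives 175 − 29 = 146. Would deviate. ✗
Try high-ability → no degree, low-ability → degree:
  If types separate, no degree earns payment 175 and degree earns 132.
  High-ability: no degree gives 175 − 3 = 172; degree gives 132 − 8 = 124. No deviation. ✓
  Low-ability: degree gives 132 − 29 = 103; no degree gives 175 − 4 = 171. Would deviate. ✗
Neither assignment is incentive-compatible.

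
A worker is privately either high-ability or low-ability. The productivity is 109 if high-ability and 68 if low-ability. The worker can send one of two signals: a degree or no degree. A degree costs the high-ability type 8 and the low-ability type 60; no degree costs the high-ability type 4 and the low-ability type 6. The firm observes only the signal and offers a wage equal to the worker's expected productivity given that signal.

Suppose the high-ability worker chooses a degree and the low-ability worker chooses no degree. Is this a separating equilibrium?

Under separation the firm infers type exactly: degree → high-ability (pays 109), no degree → low-ability (pays 68).
High-ability: degree gives 109 − 8 = 101; no degree gives 68 − 4 = 64. No deviation. ✓
Low-ability: no degree gives 68 − 6 = 62; degree gives 109 − 60 = 49. No deviation. ✓
Neither type gains from mimicking the other.

Yes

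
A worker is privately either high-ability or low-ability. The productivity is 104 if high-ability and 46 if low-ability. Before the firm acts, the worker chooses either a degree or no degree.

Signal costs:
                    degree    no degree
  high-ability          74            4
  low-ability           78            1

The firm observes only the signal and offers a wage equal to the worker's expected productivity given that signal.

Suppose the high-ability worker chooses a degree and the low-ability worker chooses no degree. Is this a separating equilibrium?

No

If types separate, degree earns payment 104 and no degree earns 46.
High-ability: degree gives 104 − 74 = 30; no degree gives 46 − 4 = 42. Would deviate. ✗
Low-ability: no degree gives 46 − 1 = 45; degree gives 104 − 78 = 26. No deviation. ✓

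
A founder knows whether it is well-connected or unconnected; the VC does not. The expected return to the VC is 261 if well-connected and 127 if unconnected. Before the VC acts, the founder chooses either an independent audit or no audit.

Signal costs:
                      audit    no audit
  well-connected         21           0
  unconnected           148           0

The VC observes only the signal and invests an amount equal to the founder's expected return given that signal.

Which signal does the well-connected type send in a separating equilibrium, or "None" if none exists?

audit

Try well-connected → audit, unconnected → no audit:
  If types separate, audit earns payment 261 and no audit earns 127.
  Well-connected: audit gives 261 − 21 = 240; no audit gives 127 − 0 = 127. No deviation. ✓
  Unconnected: no audit gives 127 − 0 = 127; audit gives 261 − 148 = 113. No deviation. ✓
Both hold — the well-connected type sends audit.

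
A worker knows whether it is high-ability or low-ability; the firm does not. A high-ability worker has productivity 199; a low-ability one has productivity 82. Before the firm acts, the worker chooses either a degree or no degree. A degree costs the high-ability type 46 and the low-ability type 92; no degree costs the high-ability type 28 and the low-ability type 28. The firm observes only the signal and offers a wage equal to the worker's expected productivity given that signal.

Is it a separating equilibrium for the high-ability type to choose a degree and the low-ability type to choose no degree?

Under separation the firm infers type exactly: degree → high-ability (pays 199), no degree → low-ability (pays 82).
High-ability: degree gives 199 − 46 = 153; no degree gives 82 − 28 = 54. No deviation. ✓
Low-ability: no degree gives 82 − 28 = 54; degree gives 199 − 92 = 107. Would deviate. ✗

No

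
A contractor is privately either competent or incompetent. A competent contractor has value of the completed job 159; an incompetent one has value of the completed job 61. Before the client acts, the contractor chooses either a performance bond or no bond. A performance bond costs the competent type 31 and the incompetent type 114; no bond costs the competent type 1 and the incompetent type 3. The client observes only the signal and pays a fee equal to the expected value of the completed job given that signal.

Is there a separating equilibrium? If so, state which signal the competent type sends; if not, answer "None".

bond

Try competent → bond, incompetent → no bond:
  If types separate, bond earns payment 159 and no bond earns 61.
  Competent: bond gives 159 − 31 = 128; no bond gives 61 − 1 = 60. No deviation. ✓
  Incompetent: no bond gives 61 − 3 = 58; bond gives 159 − 114 = 45. No deviation. ✓
Both hold — the competent type sends bond.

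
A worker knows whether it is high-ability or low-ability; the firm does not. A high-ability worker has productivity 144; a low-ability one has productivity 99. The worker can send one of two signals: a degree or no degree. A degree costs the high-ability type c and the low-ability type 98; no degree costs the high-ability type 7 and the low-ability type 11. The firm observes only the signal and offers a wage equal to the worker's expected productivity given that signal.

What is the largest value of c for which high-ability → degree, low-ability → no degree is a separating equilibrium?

Under separation: degree → high-ability (pays 144); no degree → low-ability (pays 99).
Low-ability: 99 − 11 = 88 ≥ 144 − 98 = 46. Holds regardless of c. ✓
High-ability: 144 − c ≥ 99 − 7, so c ≤ 144 − 92 = 52.

52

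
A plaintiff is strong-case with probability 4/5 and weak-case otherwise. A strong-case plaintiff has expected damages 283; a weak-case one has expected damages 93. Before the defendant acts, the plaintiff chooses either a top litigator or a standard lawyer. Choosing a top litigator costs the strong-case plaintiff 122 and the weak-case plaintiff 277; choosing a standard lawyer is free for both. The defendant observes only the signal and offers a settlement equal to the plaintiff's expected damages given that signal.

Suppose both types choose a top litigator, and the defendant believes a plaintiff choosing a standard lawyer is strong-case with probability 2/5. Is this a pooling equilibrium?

At the pooled signal (top litigator) the defendant holds the prior 4/5 and pays 4/5·283 + 1/5·93 = 245. Off-path (standard lawyer) belief 2/5 gives 2/5·283 + 3/5·93 = 169.
Strong-case: top litigator gives 245 − 122 = 123; standard lawyer gives 169 − 0 = 169. Deviates. ✗
Weak-case: top litigator gives 245 − 277 = -32; standard lawyer gives 169 − 0 = 169. Deviates. ✗

No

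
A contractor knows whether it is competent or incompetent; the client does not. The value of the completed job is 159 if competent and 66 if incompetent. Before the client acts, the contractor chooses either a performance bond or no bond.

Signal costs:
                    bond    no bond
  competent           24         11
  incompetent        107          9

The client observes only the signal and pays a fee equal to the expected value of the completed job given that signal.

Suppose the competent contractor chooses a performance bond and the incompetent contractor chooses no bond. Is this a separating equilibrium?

Under separation the client infers type exactly: bond → competent (pays 159), no bond → incompetent (pays 66).
Competent: bond gives 159 − 24 = 135; no bond gives 66 − 11 = 55. No deviation. ✓
Incompetent: no bond gives 66 − 9 = 57; bond gives 159 − 107 = 52. No deviation. ✓
Neither type gains from mimicking the other.

Yes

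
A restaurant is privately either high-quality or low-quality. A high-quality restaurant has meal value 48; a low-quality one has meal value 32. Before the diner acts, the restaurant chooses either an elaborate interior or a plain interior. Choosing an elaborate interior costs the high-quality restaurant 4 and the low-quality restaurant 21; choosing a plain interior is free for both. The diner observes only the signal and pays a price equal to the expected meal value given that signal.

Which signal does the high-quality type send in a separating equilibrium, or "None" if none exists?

Try high-quality → elaborate interior, low-quality → plain interior:
  If types separate, elaborate interior earns payment 48 and plain interior earns 32.
  High-quality: elaborate interior gives 48 − 4 = 44; plain interior gives 32 − 0 = 32. No deviation. ✓
  Low-quality: plain interior gives 32 − 0 = 32; elaborate interior gives 48 − 21 = 27. No deviation. ✓
Both hold — the high-quality type sends elaborate interior.

elaborate interior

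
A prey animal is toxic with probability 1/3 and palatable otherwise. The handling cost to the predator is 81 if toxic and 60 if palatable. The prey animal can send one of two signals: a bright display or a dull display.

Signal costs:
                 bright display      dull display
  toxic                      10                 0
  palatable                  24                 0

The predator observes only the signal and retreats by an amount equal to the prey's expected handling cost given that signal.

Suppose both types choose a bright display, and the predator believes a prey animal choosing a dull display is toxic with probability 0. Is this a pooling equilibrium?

No

At the pooled signal (bright display) the predator holds the prior 1/3 and pays 1/3·81 + 2/3·60 = 67. Off-path (dull display) belief 0 gives 0·81 + 1·60 = 60.
Toxic: bright display gives 67 − 10 = 57; dull display gives 60 − 0 = 60. Deviates. ✗
Palatable: bright display gives 67 − 24 = 43; dull display gives 60 − 0 = 60. Deviates. ✗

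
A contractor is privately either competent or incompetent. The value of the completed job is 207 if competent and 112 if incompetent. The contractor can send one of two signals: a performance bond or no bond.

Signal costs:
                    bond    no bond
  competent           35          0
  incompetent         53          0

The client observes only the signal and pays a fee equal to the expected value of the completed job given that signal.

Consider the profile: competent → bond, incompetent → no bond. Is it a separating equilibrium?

No

If types separate, bond earns payment 207 and no bond earns 112.
Competent: bond gives 207 − 35 = 172; no bond gives 112 − 0 = 112. No deviation. ✓
Incompetent: no bond gives 112 − 0 = 112; bond gives 207 − 53 = 154. Would deviate. ✗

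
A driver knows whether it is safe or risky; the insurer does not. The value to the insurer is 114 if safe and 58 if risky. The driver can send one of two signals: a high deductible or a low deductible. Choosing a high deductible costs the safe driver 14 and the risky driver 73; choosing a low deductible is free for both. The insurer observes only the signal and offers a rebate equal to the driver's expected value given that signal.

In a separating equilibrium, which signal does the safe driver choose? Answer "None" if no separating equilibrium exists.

Try safe → high deductible, risky → low deductible:
  If types separate, high deductible earns payment 114 and low deductible earns 58.
  Safe: high deductible gives 114 − 14 = 100; low deductible gives 58 − 0 = 58. No deviation. ✓
  Risky: low deductible gives 58 − 0 = 58; high deductible gives 114 − 73 = 41. No deviation. ✓
Both hold — the safe type sends high deductible.

high deductible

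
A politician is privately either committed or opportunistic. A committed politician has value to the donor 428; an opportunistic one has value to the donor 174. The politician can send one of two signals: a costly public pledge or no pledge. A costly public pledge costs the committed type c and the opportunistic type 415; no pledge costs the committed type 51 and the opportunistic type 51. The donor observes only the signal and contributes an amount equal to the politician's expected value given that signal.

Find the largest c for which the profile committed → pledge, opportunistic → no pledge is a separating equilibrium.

305

Under separation: pledge → committed (pays 428); no pledge → opportunistic (pays 174).
Opportunistic: 174 − 51 = 123 ≥ 428 − 415 = 13. Holds regardless of c. ✓
Committed: 428 − c ≥ 174 − 51, so c ≤ 428 − 123 = 305.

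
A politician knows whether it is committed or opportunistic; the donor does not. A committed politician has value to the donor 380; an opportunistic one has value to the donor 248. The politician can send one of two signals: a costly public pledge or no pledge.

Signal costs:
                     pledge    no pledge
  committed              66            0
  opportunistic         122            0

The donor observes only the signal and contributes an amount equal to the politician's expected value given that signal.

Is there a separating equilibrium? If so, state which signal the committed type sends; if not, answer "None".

None

Try committed → pledge, opportunistic → no pledge:
  Under separation the donor infers type exactly: pledge → committed (pays 380), no pledge → opportunistic (pays 248).
  Committed: pledge gives 380 − 66 = 314; no pledge gives 248 − 0 = 248. No deviation. ✓
  Opportunistic: no pledge gives 248 − 0 = 248; pledge gives 380 − 122 = 258. Would deviate. ✗
Try committed → no pledge, opportunistic → pledge:
  Under separation the donor infers type exactly: no pledge → committed (pays 380), pledge → opportunistic (pays 248).
  Committed: no pledge gives 380 − 0 = 380; pledge gives 248 − 66 = 182. No deviation. ✓
  Opportunistic: pledge gives 248 − 122 = 126; no pledge gives 380 − 0 = 380. Would deviate. ✗
Neither assignment is incentive-compatible.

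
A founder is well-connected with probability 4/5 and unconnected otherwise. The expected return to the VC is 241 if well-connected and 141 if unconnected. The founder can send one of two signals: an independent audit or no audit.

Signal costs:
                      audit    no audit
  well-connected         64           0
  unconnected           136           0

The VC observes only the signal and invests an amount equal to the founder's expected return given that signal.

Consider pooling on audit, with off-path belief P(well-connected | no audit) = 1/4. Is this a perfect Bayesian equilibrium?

At the pooled signal (audit) the VC holds the prior 4/5 and pays 4/5·241 + 1/5·141 = 221. Off-path (no audit) belief 1/4 gives 1/4·241 + 3/4·141 = 166.
Well-connected: audit gives 221 − 64 = 157; no audit gives 166 − 0 = 166. Deviates. ✗
Unconnected: audit gives 221 − 136 = 85; no audit gives 166 − 0 = 166. Deviates. ✗

No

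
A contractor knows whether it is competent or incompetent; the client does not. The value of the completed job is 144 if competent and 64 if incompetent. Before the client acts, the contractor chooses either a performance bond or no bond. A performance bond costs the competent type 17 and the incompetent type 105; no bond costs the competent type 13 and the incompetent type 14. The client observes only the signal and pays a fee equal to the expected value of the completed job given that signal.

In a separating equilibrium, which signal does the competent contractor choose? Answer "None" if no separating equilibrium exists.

bond

Try competent → bond, incompetent → no bond:
  If types separate, bond earns payment 144 and no bond earns 64.
  Competent: bond gives 144 − 17 = 127; no bond gives 64 − 13 = 51. No deviation. ✓
  Incompetent: no bond gives 64 − 14 = 50; bond gives 144 − 105 = 39. No deviation. ✓
Both hold — the competent type sends bond.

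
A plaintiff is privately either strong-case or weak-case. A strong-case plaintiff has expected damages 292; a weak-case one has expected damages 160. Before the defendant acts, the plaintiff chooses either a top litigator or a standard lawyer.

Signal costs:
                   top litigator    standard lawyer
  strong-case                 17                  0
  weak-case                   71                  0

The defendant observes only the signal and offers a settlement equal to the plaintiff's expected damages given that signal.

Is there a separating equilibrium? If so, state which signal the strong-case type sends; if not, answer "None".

Try strong-case → top litigator, weak-case → standard lawyer:
  Under separation the defendant infers type exactly: top litigator → strong-case (pays 292), standard lawyer → weak-case (pays 160).
  Strong-case: top litigator gives 292 − 17 = 275; standard lawyer gives 160 − 0 = 160. No deviation. ✓
  Weak-case: standard lawyer gives 160 − 0 = 160; top litigator gives 292 − 71 = 221. Would deviate. ✗
Try strong-case → standard lawyer, weak-case → top litigator:
  Under separation the defendant infers type exactly: standard lawyer → strong-case (pays 292), top litigator → weak-case (pays 160).
  Strong-case: standard lawyer gives 292 − 0 = 292; top litigator gives 160 − 17 = 143. No deviation. ✓
  Weak-case: top litigator gives 160 − 71 = 89; standard lawyer gives 292 − 0 = 292. Would deviate. ✗
Neither assignment is incentive-compatible.

None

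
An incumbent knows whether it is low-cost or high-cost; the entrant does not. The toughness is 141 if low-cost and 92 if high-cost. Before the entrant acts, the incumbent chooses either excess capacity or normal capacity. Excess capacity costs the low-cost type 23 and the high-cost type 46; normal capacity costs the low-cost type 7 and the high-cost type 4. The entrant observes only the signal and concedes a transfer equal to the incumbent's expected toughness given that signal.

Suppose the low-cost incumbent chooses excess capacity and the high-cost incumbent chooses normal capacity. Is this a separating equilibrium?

No

Under separation the entrant infers type exactly: excess capacity → low-cost (pays 141), normal capacity → high-cost (pays 92).
Low-cost: excess capacity gives 141 − 23 = 118; normal capacity gives 92 − 7 = 85. No deviation. ✓
High-cost: normal capacity gives 92 − 4 = 88; excess capacity gives 141 − 46 = 95. Would deviate. ✗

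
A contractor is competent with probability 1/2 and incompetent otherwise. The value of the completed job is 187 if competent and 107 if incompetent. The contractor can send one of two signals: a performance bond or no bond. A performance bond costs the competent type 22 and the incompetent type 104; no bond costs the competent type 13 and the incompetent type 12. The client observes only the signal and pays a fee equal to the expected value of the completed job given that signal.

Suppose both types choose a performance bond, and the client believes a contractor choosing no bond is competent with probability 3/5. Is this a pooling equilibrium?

At the pooled signal (bond) the client holds the prior 1/2 and pays 1/2·187 + 1/2·107 = 147. Off-path (no bond) belief 3/5 gives 3/5·187 + 2/5·107 = 155.
Competent: bond gives 147 − 22 = 125; no bond gives 155 − 13 = 142. Deviates. ✗
Incompetent: bond gives 147 − 104 = 43; no bond gives 155 − 12 = 143. Deviates. ✗

No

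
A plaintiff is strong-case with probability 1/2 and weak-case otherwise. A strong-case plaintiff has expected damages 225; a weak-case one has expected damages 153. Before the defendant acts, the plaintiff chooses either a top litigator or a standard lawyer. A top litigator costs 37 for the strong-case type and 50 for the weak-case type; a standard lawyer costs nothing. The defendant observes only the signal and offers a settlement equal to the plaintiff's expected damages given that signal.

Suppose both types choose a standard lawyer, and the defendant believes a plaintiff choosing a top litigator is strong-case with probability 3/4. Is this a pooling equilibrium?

On the equilibrium path (standard lawyer) the defendant holds the prior 1/2 and pays 1/2·225 + 1/2·153 = 189. Off-path (top litigator) belief 3/4 gives 3/4·225 + 1/4·153 = 207.
Strong-case: standard lawyer gives 189 − 0 = 189; top litigator gives 207 − 37 = 170. Stays. ✓
Weak-case: standard lawyer gives 189 − 0 = 189; top litigator gives 207 − 50 = 157. Stays. ✓
Beliefs are Bayes-consistent on-path and both types best-respond.

Yes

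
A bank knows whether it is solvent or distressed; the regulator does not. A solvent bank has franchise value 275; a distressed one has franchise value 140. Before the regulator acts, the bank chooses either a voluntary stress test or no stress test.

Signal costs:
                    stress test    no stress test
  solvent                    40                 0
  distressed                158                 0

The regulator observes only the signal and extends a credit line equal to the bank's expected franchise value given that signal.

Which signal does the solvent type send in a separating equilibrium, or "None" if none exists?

stress test

Try solvent → stress test, distressed → no stress test:
  If types separate, stress test earns payment 275 and no stress test earns 140.
  Solvent: stress test gives 275 − 40 = 235; no stress test gives 140 − 0 = 140. No deviation. ✓
  Distressed: no stress test gives 140 − 0 = 140; stress test gives 275 − 158 = 117. No deviation. ✓
Both hold — the solvent type sends stress test.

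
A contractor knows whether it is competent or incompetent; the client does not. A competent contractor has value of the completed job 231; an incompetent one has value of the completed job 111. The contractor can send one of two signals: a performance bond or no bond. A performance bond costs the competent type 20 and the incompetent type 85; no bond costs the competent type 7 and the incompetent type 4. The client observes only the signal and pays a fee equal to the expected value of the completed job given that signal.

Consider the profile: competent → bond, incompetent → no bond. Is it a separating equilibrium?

No

If types separate, bond earns payment 231 and no bond earns 111.
Competent: bond gives 231 − 20 = 211; no bond gives 111 − 7 = 104. No deviation. ✓
Incompetent: no bond gives 111 − 4 = 107; bond gives 231 − 85 = 146. Would deviate. ✗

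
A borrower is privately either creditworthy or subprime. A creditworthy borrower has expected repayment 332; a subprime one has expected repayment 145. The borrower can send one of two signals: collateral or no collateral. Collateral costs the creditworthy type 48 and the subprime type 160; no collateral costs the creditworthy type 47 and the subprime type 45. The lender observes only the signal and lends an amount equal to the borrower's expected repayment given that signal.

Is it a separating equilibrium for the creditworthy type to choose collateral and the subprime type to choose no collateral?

No

If types separate, collateral earns payment 332 and no collateral earns 145.
Creditworthy: collateral gives 332 − 48 = 284; no collateral gives 145 − 47 = 98. No deviation. ✓
Subprime: no collateral gives 145 − 45 = 100; collateral gives 332 − 160 = 172. Would deviate. ✗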